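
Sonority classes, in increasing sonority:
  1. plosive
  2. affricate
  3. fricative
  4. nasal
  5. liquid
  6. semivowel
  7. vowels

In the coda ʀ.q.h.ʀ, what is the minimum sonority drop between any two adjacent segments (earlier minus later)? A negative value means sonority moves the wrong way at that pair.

-2

/ʀ/ is a liquid (sonority 5).
/q/ is a plosive (sonority 1).
/h/ is a fricative (sonority 3).
/ʀ/ is a liquid (sonority 5).
/ʀ/→/q/: change +4.
/q/→/h/: change -2.
/h/→/ʀ/: change -2.
Minimum = -2.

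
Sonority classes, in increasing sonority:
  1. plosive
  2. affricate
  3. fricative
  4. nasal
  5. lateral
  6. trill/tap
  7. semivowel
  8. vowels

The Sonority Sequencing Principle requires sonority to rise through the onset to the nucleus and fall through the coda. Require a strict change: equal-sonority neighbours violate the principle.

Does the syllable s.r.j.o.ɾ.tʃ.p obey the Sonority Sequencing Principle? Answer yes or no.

yes

Onset: /s/ is a fricative (sonority 3), /r/ is a trill/tap (sonority 6), /j/ is a semivowel (sonority 7); then the nucleus /o/ (sonority 8).
Onset profile 3-6-7-8 — rises to the nucleus.
Coda: /ɾ/ is a trill/tap (sonority 6), /tʃ/ is an affricate (sonority 2), /p/ is a plosive (sonority 1).
Coda profile 8-6-2-1 — falls from the nucleus.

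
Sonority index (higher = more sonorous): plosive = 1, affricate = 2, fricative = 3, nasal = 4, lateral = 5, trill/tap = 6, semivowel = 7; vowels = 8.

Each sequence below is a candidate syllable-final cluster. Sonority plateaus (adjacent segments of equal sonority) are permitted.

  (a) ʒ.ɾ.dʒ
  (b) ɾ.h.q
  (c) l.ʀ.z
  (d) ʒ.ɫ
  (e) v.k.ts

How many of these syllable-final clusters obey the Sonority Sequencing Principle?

1

(a) 3-6-2 → violates
(b) 6-3-1 → obeys
(c) 5-6-3 → violates
(d) 3-5 → violates
(e) 3-1-2 → violates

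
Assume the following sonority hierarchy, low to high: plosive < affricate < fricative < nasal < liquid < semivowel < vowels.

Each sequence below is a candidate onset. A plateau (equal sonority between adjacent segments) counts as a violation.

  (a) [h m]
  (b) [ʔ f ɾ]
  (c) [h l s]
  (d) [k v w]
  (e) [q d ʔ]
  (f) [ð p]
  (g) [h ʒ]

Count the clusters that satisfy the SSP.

(a) [h m]: profile 3-4 — obeys.
(b) [ʔ f ɾ]: profile 1-3-5 — obeys.
(c) [h l s]: profile 3-5-3 — violates.
(d) [k v w]: profile 1-3-6 — obeys.
(e) [q d ʔ]: profile 1-1-1 — violates.
(f) [ð p]: profile 3-1 — violates.
(g) [h ʒ]: profile 3-3 — violates.

3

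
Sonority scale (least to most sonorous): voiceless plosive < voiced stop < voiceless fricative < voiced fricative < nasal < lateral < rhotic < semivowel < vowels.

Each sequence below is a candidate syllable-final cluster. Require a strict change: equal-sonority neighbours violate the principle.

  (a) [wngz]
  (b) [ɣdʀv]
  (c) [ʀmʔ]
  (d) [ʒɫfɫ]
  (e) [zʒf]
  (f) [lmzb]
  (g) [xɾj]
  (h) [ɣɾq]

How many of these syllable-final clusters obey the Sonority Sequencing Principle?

(a) [wngz]: profile 8-5-2-4 — violates.
(b) [ɣdʀv]: profile 4-2-7-4 — violates.
(c) [ʀmʔ]: profile 7-5-1 — obeys.
(d) [ʒɫfɫ]: profile 4-6-3-6 — violates.
(e) [zʒf]: profile 4-4-3 — violates.
(f) [lmzb]: profile 6-5-4-2 — obeys.
(g) [xɾj]: profile 3-7-8 — violates.
(h) [ɣɾq]: profile 4-7-1 — violates.

2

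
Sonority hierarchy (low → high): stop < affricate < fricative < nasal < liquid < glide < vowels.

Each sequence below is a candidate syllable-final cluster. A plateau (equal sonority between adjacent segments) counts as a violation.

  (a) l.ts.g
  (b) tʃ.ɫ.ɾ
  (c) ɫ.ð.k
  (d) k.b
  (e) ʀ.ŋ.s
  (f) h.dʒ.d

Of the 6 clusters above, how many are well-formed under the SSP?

4

(a) l.ts.g: profile 5-2-1 — obeys.
(b) tʃ.ɫ.ɾ: profile 2-5-5 — violates.
(c) ɫ.ð.k: profile 5-3-1 — obeys.
(d) k.b: profile 1-1 — violates.
(e) ʀ.ŋ.s: profile 5-4-3 — obeys.
(f) h.dʒ.d: profile 3-2-1 — obeys.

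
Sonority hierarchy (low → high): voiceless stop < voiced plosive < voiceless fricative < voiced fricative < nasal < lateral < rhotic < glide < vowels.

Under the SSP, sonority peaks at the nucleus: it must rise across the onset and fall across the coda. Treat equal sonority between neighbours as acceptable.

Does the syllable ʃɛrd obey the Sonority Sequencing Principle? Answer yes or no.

Onset: /ʃ/ is a voiceless fricative (sonority 3); then the nucleus /ɛ/ (sonority 9).
Onset profile 3-9 — rises to the nucleus.
Coda: /r/ is a rhotic (sonority 7), /d/ is a voiced plosive (sonority 2).
Coda profile 9-7-2 — falls from the nucleus.

yes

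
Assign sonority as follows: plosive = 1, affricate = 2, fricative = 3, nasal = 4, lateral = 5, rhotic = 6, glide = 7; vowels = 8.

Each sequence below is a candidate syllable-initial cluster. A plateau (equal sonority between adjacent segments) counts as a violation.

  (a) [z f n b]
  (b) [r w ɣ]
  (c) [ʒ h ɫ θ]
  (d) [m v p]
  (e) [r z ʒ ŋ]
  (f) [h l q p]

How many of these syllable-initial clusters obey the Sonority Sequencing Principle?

(a) 3-3-4-1 → violates
(b) 6-7-3 → violates
(c) 3-3-5-3 → violates
(d) 4-3-1 → violates
(e) 6-3-3-4 → violates
(f) 3-5-1-1 → violates

0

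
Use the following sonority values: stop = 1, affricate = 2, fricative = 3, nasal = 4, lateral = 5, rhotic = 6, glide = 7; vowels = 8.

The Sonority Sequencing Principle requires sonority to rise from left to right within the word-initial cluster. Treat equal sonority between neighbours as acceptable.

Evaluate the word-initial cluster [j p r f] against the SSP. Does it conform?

no

/j/ is a glide (sonority 7).
/p/ is a stop (sonority 1).
/r/ is a rhotic (sonority 6).
/f/ is a fricative (sonority 3).
The profile is 7-1-6-3. Between /j/ (7) and /p/ (1) sonority does not rise, so the cluster violates the SSP.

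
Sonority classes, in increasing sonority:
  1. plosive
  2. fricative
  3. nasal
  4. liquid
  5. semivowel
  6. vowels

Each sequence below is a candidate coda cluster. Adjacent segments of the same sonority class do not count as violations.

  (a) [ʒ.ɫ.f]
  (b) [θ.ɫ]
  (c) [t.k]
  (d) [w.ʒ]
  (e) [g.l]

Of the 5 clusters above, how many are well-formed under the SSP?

2

(a) 2-4-2 → violates
(b) 2-4 → violates
(c) 1-1 → obeys
(d) 5-2 → obeys
(e) 1-4 → violates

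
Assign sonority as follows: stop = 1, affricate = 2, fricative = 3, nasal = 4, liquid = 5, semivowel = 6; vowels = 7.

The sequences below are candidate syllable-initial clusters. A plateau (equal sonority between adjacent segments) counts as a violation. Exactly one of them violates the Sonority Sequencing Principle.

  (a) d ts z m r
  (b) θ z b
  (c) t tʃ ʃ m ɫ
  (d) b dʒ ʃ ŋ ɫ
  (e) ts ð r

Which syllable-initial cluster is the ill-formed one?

b

(a) 1-2-3-4-5 → obeys
(b) 3-3-1 → violates
(c) 1-2-3-4-5 → obeys
(d) 1-2-3-4-5 → obeys
(e) 2-3-5 → obeys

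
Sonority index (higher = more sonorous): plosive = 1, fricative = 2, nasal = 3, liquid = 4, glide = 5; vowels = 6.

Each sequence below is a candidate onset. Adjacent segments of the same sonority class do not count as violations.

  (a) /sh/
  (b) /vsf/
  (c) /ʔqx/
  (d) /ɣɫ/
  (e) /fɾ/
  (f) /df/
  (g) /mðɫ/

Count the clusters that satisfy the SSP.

6

(a) /sh/: profile 2-2 — obeys.
(b) /vsf/: profile 2-2-2 — obeys.
(c) /ʔqx/: profile 1-1-2 — obeys.
(d) /ɣɫ/: profile 2-4 — obeys.
(e) /fɾ/: profile 2-4 — obeys.
(f) /df/: profile 1-2 — obeys.
(g) /mðɫ/: profile 3-2-4 — violates.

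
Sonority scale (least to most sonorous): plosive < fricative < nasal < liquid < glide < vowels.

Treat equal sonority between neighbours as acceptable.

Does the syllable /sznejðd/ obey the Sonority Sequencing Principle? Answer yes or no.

yes

Onset: /s/ is a fricative (sonority 2), /z/ is a fricative (sonority 2), /n/ is a nasal (sonority 3); then the nucleus /e/ (sonority 6).
Onset profile 2-2-3-6 — rises to the nucleus.
Coda: /j/ is a glide (sonority 5), /ð/ is a fricative (sonority 2), /d/ is a plosive (sonority 1).
Coda profile 6-5-2-1 — falls from the nucleus.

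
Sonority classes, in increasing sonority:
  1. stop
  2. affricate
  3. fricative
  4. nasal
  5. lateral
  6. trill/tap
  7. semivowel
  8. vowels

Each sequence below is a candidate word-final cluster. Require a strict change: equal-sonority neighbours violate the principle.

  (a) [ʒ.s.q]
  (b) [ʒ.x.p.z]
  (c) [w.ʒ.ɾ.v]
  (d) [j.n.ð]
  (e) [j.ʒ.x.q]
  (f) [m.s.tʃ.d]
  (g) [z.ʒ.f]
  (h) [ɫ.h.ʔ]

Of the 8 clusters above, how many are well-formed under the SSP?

3

(a) [ʒ.s.q]: profile 3-3-1 — violates.
(b) [ʒ.x.p.z]: profile 3-3-1-3 — violates.
(c) [w.ʒ.ɾ.v]: profile 7-3-6-3 — violates.
(d) [j.n.ð]: profile 7-4-3 — obeys.
(e) [j.ʒ.x.q]: profile 7-3-3-1 — violates.
(f) [m.s.tʃ.d]: profile 4-3-2-1 — obeys.
(g) [z.ʒ.f]: profile 3-3-3 — violates.
(h) [ɫ.h.ʔ]: profile 5-3-1 — obeys.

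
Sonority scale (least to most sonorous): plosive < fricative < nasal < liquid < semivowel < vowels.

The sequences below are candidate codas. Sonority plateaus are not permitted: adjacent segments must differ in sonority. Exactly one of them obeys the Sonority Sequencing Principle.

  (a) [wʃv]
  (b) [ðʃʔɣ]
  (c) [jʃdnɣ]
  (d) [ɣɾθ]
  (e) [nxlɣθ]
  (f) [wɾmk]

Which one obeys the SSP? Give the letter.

(a) sonority 5-2-2: ill-formed.
(b) sonority 2-2-1-2: ill-formed.
(c) sonority 5-2-1-3-2: ill-formed.
(d) sonority 2-4-2: ill-formed.
(e) sonority 3-2-4-2-2: ill-formed.
(f) sonority 5-4-3-1: well-formed.

f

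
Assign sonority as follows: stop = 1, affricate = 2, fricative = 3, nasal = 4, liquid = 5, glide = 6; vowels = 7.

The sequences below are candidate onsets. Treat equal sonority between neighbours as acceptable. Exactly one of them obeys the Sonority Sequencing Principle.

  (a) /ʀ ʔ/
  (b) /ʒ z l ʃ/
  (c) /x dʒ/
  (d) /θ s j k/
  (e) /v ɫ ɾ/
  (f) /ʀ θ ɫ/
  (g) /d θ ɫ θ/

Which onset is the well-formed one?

(a) sonority 5-1: ill-formed.
(b) sonority 3-3-5-3: ill-formed.
(c) sonority 3-2: ill-formed.
(d) sonority 3-3-6-1: ill-formed.
(e) sonority 3-5-5: well-formed.
(f) sonority 5-3-5: ill-formed.
(g) sonority 1-3-5-3: ill-formed.

e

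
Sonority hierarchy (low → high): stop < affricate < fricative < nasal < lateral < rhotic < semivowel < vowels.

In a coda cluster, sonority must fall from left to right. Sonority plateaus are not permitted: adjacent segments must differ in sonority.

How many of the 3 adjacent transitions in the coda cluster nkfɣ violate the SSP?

2

/n/: nasal = 4.
/k/: stop = 1.
/f/: fricative = 3.
/ɣ/: fricative = 3.
/n/→/k/: 4→1 (falls) — ok.
/k/→/f/: 1→3 (does not fall) — violation.
/f/→/ɣ/: 3→3 (plateau) — violation.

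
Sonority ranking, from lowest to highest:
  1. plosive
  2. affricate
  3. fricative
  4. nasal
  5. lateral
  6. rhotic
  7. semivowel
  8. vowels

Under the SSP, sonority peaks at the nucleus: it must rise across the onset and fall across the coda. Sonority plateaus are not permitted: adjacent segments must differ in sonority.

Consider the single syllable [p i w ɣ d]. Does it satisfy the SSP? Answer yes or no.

yes

Onset: /p/ is a plosive (sonority 1); then the nucleus /i/ (sonority 8).
Onset profile 1-8 — rises to the nucleus.
Coda: /w/ is a semivowel (sonority 7), /ɣ/ is a fricative (sonority 3), /d/ is a plosive (sonority 1).
Coda profile 8-7-3-1 — falls from the nucleus.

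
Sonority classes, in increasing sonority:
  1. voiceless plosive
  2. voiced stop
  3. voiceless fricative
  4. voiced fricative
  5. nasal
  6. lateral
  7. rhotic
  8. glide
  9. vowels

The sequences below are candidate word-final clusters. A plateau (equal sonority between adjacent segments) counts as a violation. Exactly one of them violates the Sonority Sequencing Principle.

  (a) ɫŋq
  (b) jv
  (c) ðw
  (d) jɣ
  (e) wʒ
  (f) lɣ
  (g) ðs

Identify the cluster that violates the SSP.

c

(a) 6-5-1 → obeys
(b) 8-4 → obeys
(c) 4-8 → violates
(d) 8-4 → obeys
(e) 8-4 → obeys
(f) 6-4 → obeys
(g) 4-3 → obeys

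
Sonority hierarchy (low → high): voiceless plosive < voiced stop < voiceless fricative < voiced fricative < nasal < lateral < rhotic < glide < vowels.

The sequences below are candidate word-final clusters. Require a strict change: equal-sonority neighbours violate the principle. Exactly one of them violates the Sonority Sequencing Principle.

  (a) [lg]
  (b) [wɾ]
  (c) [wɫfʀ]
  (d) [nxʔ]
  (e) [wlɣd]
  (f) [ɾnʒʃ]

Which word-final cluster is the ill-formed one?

c

(a) 6-2 → obeys
(b) 8-7 → obeys
(c) 8-6-3-7 → violates
(d) 5-3-1 → obeys
(e) 8-6-4-2 → obeys
(f) 7-5-4-3 → obeys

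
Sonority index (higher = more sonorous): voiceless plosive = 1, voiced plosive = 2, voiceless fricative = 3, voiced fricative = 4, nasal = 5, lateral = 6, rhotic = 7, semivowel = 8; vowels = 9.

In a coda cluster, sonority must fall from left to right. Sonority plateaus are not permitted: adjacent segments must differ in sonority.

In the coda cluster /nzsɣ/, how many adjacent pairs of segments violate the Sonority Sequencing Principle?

/n/ — nasal, sonority 5.
/z/ — voiced fricative, sonority 4.
/s/ — voiceless fricative, sonority 3.
/ɣ/ — voiced fricative, sonority 4.
/n/→/z/: 5→4 (falls) — ok.
/z/→/s/: 4→3 (falls) — ok.
/s/→/ɣ/: 3→4 (does not fall) — violation.

1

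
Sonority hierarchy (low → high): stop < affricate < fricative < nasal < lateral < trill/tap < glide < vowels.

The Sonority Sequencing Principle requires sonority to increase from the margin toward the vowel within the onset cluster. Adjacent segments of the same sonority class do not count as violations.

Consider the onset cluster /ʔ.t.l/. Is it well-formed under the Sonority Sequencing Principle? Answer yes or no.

/ʔ/ is a stop (sonority 1).
/t/ is a stop (sonority 1).
/l/ is a lateral (sonority 5).
The profile 1-1-5 is non-decreasing (plateaus allowed), so the onset cluster satisfies the SSP.

yes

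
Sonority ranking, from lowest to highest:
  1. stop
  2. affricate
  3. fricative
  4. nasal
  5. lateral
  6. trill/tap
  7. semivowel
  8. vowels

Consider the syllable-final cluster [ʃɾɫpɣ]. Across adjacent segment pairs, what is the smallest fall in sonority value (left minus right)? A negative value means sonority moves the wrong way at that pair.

-3

/ʃ/ is a fricative (sonority 3).
/ɾ/ is a trill/tap (sonority 6).
/ɫ/ is a lateral (sonority 5).
/p/ is a stop (sonority 1).
/ɣ/ is a fricative (sonority 3).
/ʃ/→/ɾ/: change -3.
/ɾ/→/ɫ/: change +1.
/ɫ/→/p/: change +4.
/p/→/ɣ/: change -2.
Minimum = -3.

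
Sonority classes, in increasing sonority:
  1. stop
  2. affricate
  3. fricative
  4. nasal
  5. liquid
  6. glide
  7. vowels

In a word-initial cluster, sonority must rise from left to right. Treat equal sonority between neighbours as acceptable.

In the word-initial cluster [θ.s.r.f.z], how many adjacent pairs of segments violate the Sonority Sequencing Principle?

1

/θ/ — fricative, sonority 3.
/s/ — fricative, sonority 3.
/r/ — liquid, sonority 5.
/f/ — fricative, sonority 3.
/z/ — fricative, sonority 3.
/θ/→/s/: 3→3 (plateau, allowed) — ok.
/s/→/r/: 3→5 (rises) — ok.
/r/→/f/: 5→3 (does not rise) — violation.
/f/→/z/: 3→3 (plateau, allowed) — ok.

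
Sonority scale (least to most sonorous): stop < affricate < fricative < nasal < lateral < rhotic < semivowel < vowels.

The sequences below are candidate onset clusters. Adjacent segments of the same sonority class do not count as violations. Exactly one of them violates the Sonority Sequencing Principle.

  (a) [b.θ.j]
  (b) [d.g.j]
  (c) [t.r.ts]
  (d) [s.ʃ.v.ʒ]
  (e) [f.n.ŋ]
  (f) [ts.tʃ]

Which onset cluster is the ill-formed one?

(a) 1-3-7 → obeys
(b) 1-1-7 → obeys
(c) 1-6-2 → violates
(d) 3-3-3-3 → obeys
(e) 3-4-4 → obeys
(f) 2-2 → obeys

c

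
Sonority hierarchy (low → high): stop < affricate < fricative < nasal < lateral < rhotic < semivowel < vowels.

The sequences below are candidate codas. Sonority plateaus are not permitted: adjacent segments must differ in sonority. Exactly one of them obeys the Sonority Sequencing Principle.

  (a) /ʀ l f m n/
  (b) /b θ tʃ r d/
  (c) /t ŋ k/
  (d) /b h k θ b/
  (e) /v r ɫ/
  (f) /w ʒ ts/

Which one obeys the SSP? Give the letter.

(a) 6-5-3-4-4 → violates
(b) 1-3-2-6-1 → violates
(c) 1-4-1 → violates
(d) 1-3-1-3-1 → violates
(e) 3-6-5 → violates
(f) 7-3-2 → obeys

f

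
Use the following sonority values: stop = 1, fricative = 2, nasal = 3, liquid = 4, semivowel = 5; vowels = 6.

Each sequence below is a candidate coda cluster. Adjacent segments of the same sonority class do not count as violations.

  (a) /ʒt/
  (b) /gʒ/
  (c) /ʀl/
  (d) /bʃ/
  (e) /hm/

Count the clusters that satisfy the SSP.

(a) /ʒt/: profile 2-1 — obeys.
(b) /gʒ/: profile 1-2 — violates.
(c) /ʀl/: profile 4-4 — obeys.
(d) /bʃ/: profile 1-2 — violates.
(e) /hm/: profile 2-3 — violates.

2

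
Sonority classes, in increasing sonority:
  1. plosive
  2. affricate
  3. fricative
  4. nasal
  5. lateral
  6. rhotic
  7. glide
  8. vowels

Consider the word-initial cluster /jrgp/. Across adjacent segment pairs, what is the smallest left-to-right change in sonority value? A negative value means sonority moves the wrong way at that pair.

/j/: glide = 7.
/r/: rhotic = 6.
/g/: plosive = 1.
/p/: plosive = 1.
/j/→/r/: change -1.
/r/→/g/: change -5.
/g/→/p/: change +0.
Minimum = -5.

-5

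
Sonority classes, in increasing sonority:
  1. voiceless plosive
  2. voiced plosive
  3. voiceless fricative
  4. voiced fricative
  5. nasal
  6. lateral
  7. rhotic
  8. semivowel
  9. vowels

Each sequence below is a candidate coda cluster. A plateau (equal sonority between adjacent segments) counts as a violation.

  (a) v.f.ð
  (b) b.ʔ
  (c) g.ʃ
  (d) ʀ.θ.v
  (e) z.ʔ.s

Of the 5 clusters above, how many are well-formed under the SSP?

(a) sonority 4-3-4: ill-formed.
(b) sonority 2-1: well-formed.
(c) sonority 2-3: ill-formed.
(d) sonority 7-3-4: ill-formed.
(e) sonority 4-1-3: ill-formed.

1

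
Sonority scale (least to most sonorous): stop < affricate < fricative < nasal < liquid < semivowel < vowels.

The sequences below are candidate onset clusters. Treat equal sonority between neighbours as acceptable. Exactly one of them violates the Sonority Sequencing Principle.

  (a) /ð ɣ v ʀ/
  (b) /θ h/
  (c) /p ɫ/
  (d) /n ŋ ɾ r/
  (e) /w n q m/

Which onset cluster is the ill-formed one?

(a) /ð ɣ v ʀ/: profile 3-3-3-5 — obeys.
(b) /θ h/: profile 3-3 — obeys.
(c) /p ɫ/: profile 1-5 — obeys.
(d) /n ŋ ɾ r/: profile 4-4-5-5 — obeys.
(e) /w n q m/: profile 6-4-1-4 — violates.

e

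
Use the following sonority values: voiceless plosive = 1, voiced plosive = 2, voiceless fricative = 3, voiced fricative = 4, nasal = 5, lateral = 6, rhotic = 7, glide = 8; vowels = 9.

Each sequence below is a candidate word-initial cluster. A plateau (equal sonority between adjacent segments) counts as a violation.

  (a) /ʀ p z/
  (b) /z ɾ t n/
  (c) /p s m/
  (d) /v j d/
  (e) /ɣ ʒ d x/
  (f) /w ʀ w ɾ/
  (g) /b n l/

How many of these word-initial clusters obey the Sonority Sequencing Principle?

(a) sonority 7-1-4: ill-formed.
(b) sonority 4-7-1-5: ill-formed.
(c) sonority 1-3-5: well-formed.
(d) sonority 4-8-2: ill-formed.
(e) sonority 4-4-2-3: ill-formed.
(f) sonority 8-7-8-7: ill-formed.
(g) sonority 2-5-6: well-formed.

2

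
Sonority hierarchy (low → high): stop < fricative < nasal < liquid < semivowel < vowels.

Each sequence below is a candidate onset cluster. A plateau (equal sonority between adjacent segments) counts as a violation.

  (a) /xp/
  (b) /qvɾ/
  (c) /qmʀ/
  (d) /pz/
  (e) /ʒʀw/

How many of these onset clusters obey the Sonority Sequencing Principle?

4

(a) 2-1 → violates
(b) 1-2-4 → obeys
(c) 1-3-4 → obeys
(d) 1-2 → obeys
(e) 2-4-5 → obeys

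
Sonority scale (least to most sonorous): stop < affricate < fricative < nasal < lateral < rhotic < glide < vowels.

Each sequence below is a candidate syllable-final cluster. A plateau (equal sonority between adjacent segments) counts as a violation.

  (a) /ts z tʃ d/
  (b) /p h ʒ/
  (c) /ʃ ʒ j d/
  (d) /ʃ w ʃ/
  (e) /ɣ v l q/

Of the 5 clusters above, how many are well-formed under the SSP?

0

(a) sonority 2-3-2-1: ill-formed.
(b) sonority 1-3-3: ill-formed.
(c) sonority 3-3-7-1: ill-formed.
(d) sonority 3-7-3: ill-formed.
(e) sonority 3-3-5-1: ill-formed.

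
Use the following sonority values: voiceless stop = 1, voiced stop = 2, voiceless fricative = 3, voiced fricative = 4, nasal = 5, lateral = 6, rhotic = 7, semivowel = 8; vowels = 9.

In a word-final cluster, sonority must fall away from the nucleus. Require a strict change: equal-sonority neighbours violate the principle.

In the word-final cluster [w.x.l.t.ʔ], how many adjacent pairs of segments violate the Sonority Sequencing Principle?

2

/w/: semivowel = 8.
/x/: voiceless fricative = 3.
/l/: lateral = 6.
/t/: voiceless stop = 1.
/ʔ/: voiceless stop = 1.
/w/→/x/: 8→3 (falls) — ok.
/x/→/l/: 3→6 (does not fall) — violation.
/l/→/t/: 6→1 (falls) — ok.
/t/→/ʔ/: 1→1 (plateau) — violation.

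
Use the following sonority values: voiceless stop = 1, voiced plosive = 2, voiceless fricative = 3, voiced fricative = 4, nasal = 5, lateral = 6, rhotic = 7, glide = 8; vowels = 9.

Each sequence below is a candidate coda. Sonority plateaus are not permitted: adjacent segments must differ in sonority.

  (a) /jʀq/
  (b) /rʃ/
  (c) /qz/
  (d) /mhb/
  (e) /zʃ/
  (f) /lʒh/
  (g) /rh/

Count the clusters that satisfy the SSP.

(a) /jʀq/: profile 8-7-1 — obeys.
(b) /rʃ/: profile 7-3 — obeys.
(c) /qz/: profile 1-4 — violates.
(d) /mhb/: profile 5-3-2 — obeys.
(e) /zʃ/: profile 4-3 — obeys.
(f) /lʒh/: profile 6-4-3 — obeys.
(g) /rh/: profile 7-3 — obeys.

6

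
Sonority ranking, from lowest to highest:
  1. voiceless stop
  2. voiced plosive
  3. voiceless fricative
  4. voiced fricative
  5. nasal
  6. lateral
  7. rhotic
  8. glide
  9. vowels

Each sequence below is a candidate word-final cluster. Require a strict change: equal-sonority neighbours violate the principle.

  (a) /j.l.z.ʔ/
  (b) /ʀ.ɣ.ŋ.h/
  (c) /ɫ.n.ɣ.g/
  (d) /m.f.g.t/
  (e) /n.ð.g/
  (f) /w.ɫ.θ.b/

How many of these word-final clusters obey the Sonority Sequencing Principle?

5

(a) 8-6-4-1 → obeys
(b) 7-4-5-3 → violates
(c) 6-5-4-2 → obeys
(d) 5-3-2-1 → obeys
(e) 5-4-2 → obeys
(f) 8-6-3-2 → obeys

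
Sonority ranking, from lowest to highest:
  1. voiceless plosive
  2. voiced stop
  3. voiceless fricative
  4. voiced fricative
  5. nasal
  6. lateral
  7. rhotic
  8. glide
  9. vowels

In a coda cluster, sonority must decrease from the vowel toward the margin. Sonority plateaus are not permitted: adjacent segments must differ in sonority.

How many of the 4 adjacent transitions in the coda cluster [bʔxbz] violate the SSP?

/b/: voiced stop = 2.
/ʔ/: voiceless plosive = 1.
/x/: voiceless fricative = 3.
/b/: voiced stop = 2.
/z/: voiced fricative = 4.
/b/→/ʔ/: 2→1 (falls) — ok.
/ʔ/→/x/: 1→3 (does not fall) — violation.
/x/→/b/: 3→2 (falls) — ok.
/b/→/z/: 2→4 (does not fall) — violation.

2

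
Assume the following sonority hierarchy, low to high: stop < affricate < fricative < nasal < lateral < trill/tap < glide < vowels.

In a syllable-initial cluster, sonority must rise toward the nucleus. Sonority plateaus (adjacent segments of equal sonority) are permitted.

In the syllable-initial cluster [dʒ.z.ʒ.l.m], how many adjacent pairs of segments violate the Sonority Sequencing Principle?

1

/dʒ/ is an affricate (sonority 2).
/z/ is a fricative (sonority 3).
/ʒ/ is a fricative (sonority 3).
/l/ is a lateral (sonority 5).
/m/ is a nasal (sonority 4).
/dʒ/→/z/: 2→3 (rises) — ok.
/z/→/ʒ/: 3→3 (plateau, allowed) — ok.
/ʒ/→/l/: 3→5 (rises) — ok.
/l/→/m/: 5→4 (does not rise) — violation.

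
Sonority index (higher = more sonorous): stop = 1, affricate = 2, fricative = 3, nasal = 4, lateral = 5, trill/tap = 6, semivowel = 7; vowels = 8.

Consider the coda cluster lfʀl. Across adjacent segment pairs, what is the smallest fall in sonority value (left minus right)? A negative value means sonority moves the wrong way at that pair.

-3

/l/ is a lateral (sonority 5).
/f/ is a fricative (sonority 3).
/ʀ/ is a trill/tap (sonority 6).
/l/ is a lateral (sonority 5).
/l/→/f/: change +2.
/f/→/ʀ/: change -3.
/ʀ/→/l/: change +1.
Minimum = -3.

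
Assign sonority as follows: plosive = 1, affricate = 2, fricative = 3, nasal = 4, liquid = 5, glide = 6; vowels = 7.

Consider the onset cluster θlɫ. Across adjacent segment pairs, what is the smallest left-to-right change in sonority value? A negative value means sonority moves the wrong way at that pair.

0

/θ/ is a fricative (sonority 3).
/l/ is a liquid (sonority 5).
/ɫ/ is a liquid (sonority 5).
/θ/→/l/: change +2.
/l/→/ɫ/: change +0.
Minimum = 0.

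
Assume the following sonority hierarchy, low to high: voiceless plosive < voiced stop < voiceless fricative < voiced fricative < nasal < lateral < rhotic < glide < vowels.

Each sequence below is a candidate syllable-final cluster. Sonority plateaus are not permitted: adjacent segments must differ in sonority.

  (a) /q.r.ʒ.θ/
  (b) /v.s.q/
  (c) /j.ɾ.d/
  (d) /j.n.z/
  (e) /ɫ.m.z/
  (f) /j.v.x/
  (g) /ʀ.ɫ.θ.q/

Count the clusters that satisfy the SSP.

6

(a) 1-7-4-3 → violates
(b) 4-3-1 → obeys
(c) 8-7-2 → obeys
(d) 8-5-4 → obeys
(e) 6-5-4 → obeys
(f) 8-4-3 → obeys
(g) 7-6-3-1 → obeys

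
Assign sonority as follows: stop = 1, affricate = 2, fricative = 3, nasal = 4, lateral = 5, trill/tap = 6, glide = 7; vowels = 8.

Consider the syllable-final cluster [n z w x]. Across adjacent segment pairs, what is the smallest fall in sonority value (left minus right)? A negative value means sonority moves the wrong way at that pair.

/n/: nasal = 4.
/z/: fricative = 3.
/w/: glide = 7.
/x/: fricative = 3.
/n/→/z/: change +1.
/z/→/w/: change -4.
/w/→/x/: change +4.
Minimum = -4.

-4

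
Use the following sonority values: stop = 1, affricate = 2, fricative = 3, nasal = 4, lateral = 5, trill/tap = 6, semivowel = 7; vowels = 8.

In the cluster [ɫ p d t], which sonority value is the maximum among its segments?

/ɫ/ is a lateral (sonority 5).
/p/ is a stop (sonority 1).
/d/ is a stop (sonority 1).
/t/ is a stop (sonority 1).
The maximum is 5.

5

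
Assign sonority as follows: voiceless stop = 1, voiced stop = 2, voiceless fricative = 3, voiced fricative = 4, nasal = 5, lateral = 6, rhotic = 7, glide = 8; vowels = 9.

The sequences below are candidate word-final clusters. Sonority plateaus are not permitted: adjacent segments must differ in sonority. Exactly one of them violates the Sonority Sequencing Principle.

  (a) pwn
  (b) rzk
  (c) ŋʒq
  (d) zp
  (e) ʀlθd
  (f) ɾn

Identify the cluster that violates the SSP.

a

(a) 1-8-5 → violates
(b) 7-4-1 → obeys
(c) 5-4-1 → obeys
(d) 4-1 → obeys
(e) 7-6-3-2 → obeys
(f) 7-5 → obeys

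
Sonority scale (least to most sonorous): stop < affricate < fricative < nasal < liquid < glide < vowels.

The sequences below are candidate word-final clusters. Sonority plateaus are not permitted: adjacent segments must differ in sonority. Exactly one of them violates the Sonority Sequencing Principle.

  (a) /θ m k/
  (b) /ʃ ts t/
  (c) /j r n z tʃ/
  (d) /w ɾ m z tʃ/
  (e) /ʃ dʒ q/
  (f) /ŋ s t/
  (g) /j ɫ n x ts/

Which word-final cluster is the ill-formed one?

a

(a) 3-4-1 → violates
(b) 3-2-1 → obeys
(c) 6-5-4-3-2 → obeys
(d) 6-5-4-3-2 → obeys
(e) 3-2-1 → obeys
(f) 4-3-1 → obeys
(g) 6-5-4-3-2 → obeys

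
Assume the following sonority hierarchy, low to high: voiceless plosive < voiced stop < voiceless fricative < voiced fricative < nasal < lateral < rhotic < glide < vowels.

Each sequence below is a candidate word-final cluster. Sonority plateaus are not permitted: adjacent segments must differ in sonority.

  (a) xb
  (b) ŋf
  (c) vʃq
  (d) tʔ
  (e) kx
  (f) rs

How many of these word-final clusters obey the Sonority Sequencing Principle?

(a) 3-2 → obeys
(b) 5-3 → obeys
(c) 4-3-1 → obeys
(d) 1-1 → violates
(e) 1-3 → violates
(f) 7-3 → obeys

4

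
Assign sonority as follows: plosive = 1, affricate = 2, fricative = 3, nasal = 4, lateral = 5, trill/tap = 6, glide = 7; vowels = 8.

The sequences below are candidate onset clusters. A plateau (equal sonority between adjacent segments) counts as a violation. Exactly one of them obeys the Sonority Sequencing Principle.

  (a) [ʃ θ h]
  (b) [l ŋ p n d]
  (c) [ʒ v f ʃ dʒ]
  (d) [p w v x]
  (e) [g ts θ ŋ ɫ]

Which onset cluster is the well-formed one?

(a) 3-3-3 → violates
(b) 5-4-1-4-1 → violates
(c) 3-3-3-3-2 → violates
(d) 1-7-3-3 → violates
(e) 1-2-3-4-5 → obeys

e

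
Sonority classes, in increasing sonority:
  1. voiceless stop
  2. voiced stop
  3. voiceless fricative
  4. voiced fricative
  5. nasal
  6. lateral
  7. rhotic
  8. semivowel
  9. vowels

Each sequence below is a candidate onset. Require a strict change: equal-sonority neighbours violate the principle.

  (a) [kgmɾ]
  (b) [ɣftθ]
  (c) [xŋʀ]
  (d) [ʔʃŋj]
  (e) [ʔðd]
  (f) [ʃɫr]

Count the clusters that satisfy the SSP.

(a) sonority 1-2-5-7: well-formed.
(b) sonority 4-3-1-3: ill-formed.
(c) sonority 3-5-7: well-formed.
(d) sonority 1-3-5-8: well-formed.
(e) sonority 1-4-2: ill-formed.
(f) sonority 3-6-7: well-formed.

4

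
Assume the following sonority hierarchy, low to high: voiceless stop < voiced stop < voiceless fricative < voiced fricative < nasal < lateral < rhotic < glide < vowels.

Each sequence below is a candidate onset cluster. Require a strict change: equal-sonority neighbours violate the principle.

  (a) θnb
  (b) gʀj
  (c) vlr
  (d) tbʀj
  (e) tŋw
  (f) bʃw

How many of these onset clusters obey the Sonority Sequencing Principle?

5

(a) 3-5-2 → violates
(b) 2-7-8 → obeys
(c) 4-6-7 → obeys
(d) 1-2-7-8 → obeys
(e) 1-5-8 → obeys
(f) 2-3-8 → obeys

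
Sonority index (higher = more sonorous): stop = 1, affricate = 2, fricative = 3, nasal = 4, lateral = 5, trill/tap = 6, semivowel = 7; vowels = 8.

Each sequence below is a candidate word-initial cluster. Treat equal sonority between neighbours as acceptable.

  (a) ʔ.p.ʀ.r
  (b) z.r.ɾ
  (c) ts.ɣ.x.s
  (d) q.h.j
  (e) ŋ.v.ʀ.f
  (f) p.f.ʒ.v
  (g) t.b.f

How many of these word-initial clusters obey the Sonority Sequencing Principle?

(a) 1-1-6-6 → obeys
(b) 3-6-6 → obeys
(c) 2-3-3-3 → obeys
(d) 1-3-7 → obeys
(e) 4-3-6-3 → violates
(f) 1-3-3-3 → obeys
(g) 1-1-3 → obeys

6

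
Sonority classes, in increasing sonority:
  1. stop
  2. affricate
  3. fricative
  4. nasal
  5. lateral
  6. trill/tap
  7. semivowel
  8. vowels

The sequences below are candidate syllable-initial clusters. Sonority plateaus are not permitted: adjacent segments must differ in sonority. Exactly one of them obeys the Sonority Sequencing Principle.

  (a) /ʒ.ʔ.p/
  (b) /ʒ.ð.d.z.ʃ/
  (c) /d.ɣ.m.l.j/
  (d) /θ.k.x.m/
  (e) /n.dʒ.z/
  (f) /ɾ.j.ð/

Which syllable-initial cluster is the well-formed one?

c

(a) /ʒ.ʔ.p/: profile 3-1-1 — violates.
(b) /ʒ.ð.d.z.ʃ/: profile 3-3-1-3-3 — violates.
(c) /d.ɣ.m.l.j/: profile 1-3-4-5-7 — obeys.
(d) /θ.k.x.m/: profile 3-1-3-4 — violates.
(e) /n.dʒ.z/: profile 4-2-3 — violates.
(f) /ɾ.j.ð/: profile 6-7-3 — violates.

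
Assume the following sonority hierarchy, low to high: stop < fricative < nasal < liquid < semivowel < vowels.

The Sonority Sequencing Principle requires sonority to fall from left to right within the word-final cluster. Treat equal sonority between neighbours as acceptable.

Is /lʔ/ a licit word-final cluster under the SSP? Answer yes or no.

/l/: liquid = 4.
/ʔ/: stop = 1.
The profile 4-1 strictly falls, so the word-final cluster satisfies the SSP.

yes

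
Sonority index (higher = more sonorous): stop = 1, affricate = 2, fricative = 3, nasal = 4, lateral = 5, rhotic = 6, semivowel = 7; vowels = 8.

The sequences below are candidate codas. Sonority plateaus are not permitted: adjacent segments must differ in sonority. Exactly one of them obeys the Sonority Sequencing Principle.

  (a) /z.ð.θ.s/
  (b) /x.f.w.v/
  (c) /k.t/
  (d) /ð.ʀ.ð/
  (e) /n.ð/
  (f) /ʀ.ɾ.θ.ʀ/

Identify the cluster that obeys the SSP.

e

(a) sonority 3-3-3-3: ill-formed.
(b) sonority 3-3-7-3: ill-formed.
(c) sonority 1-1: ill-formed.
(d) sonority 3-6-3: ill-formed.
(e) sonority 4-3: well-formed.
(f) sonority 6-6-3-6: ill-formed.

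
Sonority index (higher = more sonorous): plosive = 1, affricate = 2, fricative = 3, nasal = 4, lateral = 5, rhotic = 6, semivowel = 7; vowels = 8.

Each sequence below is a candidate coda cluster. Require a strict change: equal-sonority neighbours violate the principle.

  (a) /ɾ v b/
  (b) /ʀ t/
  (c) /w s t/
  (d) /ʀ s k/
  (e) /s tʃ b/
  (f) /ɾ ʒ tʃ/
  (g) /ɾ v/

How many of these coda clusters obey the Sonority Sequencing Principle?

7

(a) /ɾ v b/: profile 6-3-1 — obeys.
(b) /ʀ t/: profile 6-1 — obeys.
(c) /w s t/: profile 7-3-1 — obeys.
(d) /ʀ s k/: profile 6-3-1 — obeys.
(e) /s tʃ b/: profile 3-2-1 — obeys.
(f) /ɾ ʒ tʃ/: profile 6-3-2 — obeys.
(g) /ɾ v/: profile 6-3 — obeys.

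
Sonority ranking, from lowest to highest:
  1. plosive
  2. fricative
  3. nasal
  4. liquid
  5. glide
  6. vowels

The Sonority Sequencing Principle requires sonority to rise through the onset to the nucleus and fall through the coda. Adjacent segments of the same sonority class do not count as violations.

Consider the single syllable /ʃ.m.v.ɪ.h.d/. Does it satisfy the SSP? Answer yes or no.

Onset: /ʃ/ is a fricative (sonority 2), /m/ is a nasal (sonority 3), /v/ is a fricative (sonority 2); then the nucleus /ɪ/ (sonority 6).
Onset profile 2-3-2-6 — does not rise throughout.
Coda: /h/ is a fricative (sonority 2), /d/ is a plosive (sonority 1).
Coda profile 6-2-1 — falls from the nucleus.

no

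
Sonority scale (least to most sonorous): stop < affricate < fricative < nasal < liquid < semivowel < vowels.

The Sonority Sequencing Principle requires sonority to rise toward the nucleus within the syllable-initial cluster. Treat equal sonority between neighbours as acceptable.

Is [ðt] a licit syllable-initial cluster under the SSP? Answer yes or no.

/ð/ — fricative, sonority 3.
/t/ — stop, sonority 1.
The profile is 3-1. Between /ð/ (3) and /t/ (1) sonority does not rise, so the cluster violates the SSP.

no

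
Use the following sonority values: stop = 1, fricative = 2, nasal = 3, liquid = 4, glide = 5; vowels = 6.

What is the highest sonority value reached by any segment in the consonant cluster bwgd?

5

/b/ — stop, sonority 1.
/w/ — glide, sonority 5.
/g/ — stop, sonority 1.
/d/ — stop, sonority 1.
The maximum is 5.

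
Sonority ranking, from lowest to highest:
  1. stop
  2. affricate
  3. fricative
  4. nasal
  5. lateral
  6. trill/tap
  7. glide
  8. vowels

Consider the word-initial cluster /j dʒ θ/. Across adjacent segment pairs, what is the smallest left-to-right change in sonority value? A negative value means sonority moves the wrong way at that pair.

-5

/j/ — glide, sonority 7.
/dʒ/ — affricate, sonority 2.
/θ/ — fricative, sonority 3.
/j/→/dʒ/: change -5.
/dʒ/→/θ/: change +1.
Minimum = -5.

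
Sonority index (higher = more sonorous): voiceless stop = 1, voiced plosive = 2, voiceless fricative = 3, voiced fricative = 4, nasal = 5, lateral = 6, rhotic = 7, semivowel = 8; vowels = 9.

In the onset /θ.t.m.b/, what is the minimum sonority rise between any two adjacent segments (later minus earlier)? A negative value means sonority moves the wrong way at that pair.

-3

/θ/: voiceless fricative = 3.
/t/: voiceless stop = 1.
/m/: nasal = 5.
/b/: voiced plosive = 2.
/θ/→/t/: change -2.
/t/→/m/: change +4.
/m/→/b/: change -3.
Minimum = -3.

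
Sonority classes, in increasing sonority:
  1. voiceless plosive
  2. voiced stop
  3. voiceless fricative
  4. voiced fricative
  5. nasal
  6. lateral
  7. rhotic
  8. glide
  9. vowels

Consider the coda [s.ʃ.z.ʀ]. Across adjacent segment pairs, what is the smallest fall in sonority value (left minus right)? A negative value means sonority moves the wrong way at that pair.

-3

/s/: voiceless fricative = 3.
/ʃ/: voiceless fricative = 3.
/z/: voiced fricative = 4.
/ʀ/: rhotic = 7.
/s/→/ʃ/: change +0.
/ʃ/→/z/: change -1.
/z/→/ʀ/: change -3.
Minimum = -3.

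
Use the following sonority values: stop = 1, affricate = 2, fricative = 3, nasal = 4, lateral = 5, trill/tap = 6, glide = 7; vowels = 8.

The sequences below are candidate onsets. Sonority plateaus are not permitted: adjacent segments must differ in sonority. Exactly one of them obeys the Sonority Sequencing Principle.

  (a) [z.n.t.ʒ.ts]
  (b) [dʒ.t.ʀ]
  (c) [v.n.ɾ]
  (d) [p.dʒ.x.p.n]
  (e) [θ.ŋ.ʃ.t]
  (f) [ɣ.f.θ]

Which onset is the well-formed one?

(a) sonority 3-4-1-3-2: ill-formed.
(b) sonority 2-1-6: ill-formed.
(c) sonority 3-4-6: well-formed.
(d) sonority 1-2-3-1-4: ill-formed.
(e) sonority 3-4-3-1: ill-formed.
(f) sonority 3-3-3: ill-formed.

c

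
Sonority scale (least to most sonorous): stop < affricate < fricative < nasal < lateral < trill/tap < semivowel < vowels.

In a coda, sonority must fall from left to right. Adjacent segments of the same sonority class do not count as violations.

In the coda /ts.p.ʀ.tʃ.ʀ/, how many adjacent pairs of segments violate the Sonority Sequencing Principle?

/ts/: affricate = 2.
/p/: stop = 1.
/ʀ/: trill/tap = 6.
/tʃ/: affricate = 2.
/ʀ/: trill/tap = 6.
/ts/→/p/: 2→1 (falls) — ok.
/p/→/ʀ/: 1→6 (does not fall) — violation.
/ʀ/→/tʃ/: 6→2 (falls) — ok.
/tʃ/→/ʀ/: 2→6 (does not fall) — violation.

2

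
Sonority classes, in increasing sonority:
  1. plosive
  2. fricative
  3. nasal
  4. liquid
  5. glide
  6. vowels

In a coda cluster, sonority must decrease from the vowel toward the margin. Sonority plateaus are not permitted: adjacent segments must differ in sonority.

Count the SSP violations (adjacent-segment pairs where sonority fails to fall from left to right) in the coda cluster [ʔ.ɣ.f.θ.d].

/ʔ/: plosive = 1.
/ɣ/: fricative = 2.
/f/: fricative = 2.
/θ/: fricative = 2.
/d/: plosive = 1.
/ʔ/→/ɣ/: 1→2 (does not fall) — violation.
/ɣ/→/f/: 2→2 (plateau) — violation.
/f/→/θ/: 2→2 (plateau) — violation.
/θ/→/d/: 2→1 (falls) — ok.

3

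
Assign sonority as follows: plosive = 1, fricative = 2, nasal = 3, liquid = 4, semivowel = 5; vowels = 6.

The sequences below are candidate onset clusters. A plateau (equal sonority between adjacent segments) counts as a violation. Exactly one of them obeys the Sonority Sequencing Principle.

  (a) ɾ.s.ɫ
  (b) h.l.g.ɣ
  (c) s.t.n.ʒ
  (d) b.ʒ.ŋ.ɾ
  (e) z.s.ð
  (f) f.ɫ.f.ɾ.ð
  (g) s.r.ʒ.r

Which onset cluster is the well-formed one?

d

(a) 4-2-4 → violates
(b) 2-4-1-2 → violates
(c) 2-1-3-2 → violates
(d) 1-2-3-4 → obeys
(e) 2-2-2 → violates
(f) 2-4-2-4-2 → violates
(g) 2-4-2-4 → violates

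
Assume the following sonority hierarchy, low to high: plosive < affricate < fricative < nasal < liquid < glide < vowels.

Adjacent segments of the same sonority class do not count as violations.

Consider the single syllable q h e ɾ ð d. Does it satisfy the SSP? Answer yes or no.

Onset: /q/ is a plosive (sonority 1), /h/ is a fricative (sonority 3); then the nucleus /e/ (sonority 7).
Onset profile 1-3-7 — rises to the nucleus.
Coda: /ɾ/ is a liquid (sonority 5), /ð/ is a fricative (sonority 3), /d/ is a plosive (sonority 1).
Coda profile 7-5-3-1 — falls from the nucleus.

yes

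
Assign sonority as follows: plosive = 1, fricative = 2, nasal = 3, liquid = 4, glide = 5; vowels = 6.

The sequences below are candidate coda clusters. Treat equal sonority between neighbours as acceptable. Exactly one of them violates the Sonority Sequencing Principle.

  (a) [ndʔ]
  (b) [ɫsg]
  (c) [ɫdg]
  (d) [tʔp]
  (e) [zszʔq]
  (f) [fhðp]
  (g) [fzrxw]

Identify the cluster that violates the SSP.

g

(a) sonority 3-1-1: well-formed.
(b) sonority 4-2-1: well-formed.
(c) sonority 4-1-1: well-formed.
(d) sonority 1-1-1: well-formed.
(e) sonority 2-2-2-1-1: well-formed.
(f) sonority 2-2-2-1: well-formed.
(g) sonority 2-2-4-2-5: ill-formed.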